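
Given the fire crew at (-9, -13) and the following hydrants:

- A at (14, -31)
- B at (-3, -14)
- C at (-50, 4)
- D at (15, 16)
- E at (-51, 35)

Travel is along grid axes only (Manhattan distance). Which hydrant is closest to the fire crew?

B

Distances from (-9, -13):
A: |23| + |-18| = 23 + 18 = 41
B: |6| + |-1| = 6 + 1 = 7
C: |-41| + |17| = 41 + 17 = 58
D: |24| + |29| = 24 + 29 = 53
E: |-42| + |48| = 42 + 48 = 90
Minimum: B at 7.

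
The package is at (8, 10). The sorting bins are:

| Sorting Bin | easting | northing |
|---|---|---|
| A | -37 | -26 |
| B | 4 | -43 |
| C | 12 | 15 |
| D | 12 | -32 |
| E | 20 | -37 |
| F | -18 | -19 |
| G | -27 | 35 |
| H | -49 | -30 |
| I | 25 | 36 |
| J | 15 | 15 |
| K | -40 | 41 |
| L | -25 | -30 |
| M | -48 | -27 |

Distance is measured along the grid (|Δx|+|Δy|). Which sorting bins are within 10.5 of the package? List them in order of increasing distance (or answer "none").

Distances from (8, 10):
A: |-45| + |-36| = 45 + 36 = 81
B: |-4| + |-53| = 4 + 53 = 57
C: |4| + |5| = 4 + 5 = 9
D: |4| + |-42| = 4 + 42 = 46
E: |12| + |-47| = 12 + 47 = 59
F: |-26| + |-29| = 26 + 29 = 55
G: |-35| + |25| = 35 + 25 = 60
H: |-57| + |-40| = 57 + 40 = 97
I: |17| + |26| = 17 + 26 = 43
J: |7| + |5| = 7 + 5 = 12
K: |-48| + |31| = 48 + 31 = 79
L: |-33| + |-40| = 33 + 40 = 73
M: |-56| + |-37| = 56 + 37 = 93
Threshold 10.5: C (9) is within range.

C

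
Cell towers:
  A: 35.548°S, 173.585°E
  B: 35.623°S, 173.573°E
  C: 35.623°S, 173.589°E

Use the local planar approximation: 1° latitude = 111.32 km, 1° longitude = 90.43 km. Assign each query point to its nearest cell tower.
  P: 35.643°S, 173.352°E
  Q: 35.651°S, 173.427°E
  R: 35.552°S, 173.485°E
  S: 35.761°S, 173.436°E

P→B; Q→B; R→A; S→B

P at 35.643°S, 173.352°E:
  A: √((0.095·111.32)² + (0.233·90.43)²) = √(111.83909 + 443.95291) = 23.575 km
  B: √((0.020·111.32)² + (0.221·90.43)²) = √(4.95686 + 399.40142) = 20.109 km
  C: √((0.020·111.32)² + (0.237·90.43)²) = √(4.95686 + 459.32677) = 21.547 km
  → nearest: B (20.109 km)
Q at 35.651°S, 173.427°E:
  A: √((0.103·111.32)² + (0.158·90.43)²) = √(131.46824 + 204.14523) = 18.320 km
  B: √((0.028·111.32)² + (0.146·90.43)²) = √(9.71544 + 174.31340) = 13.566 km
  C: √((0.028·111.32)² + (0.162·90.43)²) = √(9.71544 + 214.61254) = 14.978 km
  → nearest: B (13.566 km)
R at 35.552°S, 173.485°E:
  A: √((0.004·111.32)² + (0.100·90.43)²) = √(0.19827 + 81.77585) = 9.054 km
  B: √((-0.071·111.32)² + (0.088·90.43)²) = √(62.46879 + 63.32722) = 11.216 km
  C: √((-0.071·111.32)² + (0.104·90.43)²) = √(62.46879 + 88.44876) = 12.285 km
  → nearest: A (9.054 km)
S at 35.761°S, 173.436°E:
  A: √((0.213·111.32)² + (0.149·90.43)²) = √(562.21911 + 181.55056) = 27.272 km
  B: √((0.138·111.32)² + (0.137·90.43)²) = √(235.99596 + 153.48509) = 19.735 km
  C: √((0.138·111.32)² + (0.153·90.43)²) = √(235.99596 + 191.42908) = 20.674 km
  → nearest: B (19.735 km)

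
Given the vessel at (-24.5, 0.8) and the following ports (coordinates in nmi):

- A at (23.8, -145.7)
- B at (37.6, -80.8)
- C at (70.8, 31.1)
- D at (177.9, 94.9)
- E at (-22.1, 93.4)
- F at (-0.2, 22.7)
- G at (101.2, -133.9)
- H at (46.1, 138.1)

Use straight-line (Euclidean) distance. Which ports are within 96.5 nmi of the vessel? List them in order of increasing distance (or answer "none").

F, E

Distances from (-24.5, 0.8):
A: √((48.3)² + (-146.5)²) = √(2332.890 + 21462.250) = 154.3 nmi
B: √((62.1)² + (-81.6)²) = √(3856.410 + 6658.560) = 102.5 nmi
C: √((95.3)² + (30.3)²) = √(9082.090 + 918.090) = 100.0 nmi
D: √((202.4)² + (94.1)²) = √(40965.760 + 8854.810) = 223.2 nmi
E: √((2.4)² + (92.6)²) = √(5.760 + 8574.760) = 92.6 nmi
F: √((24.3)² + (21.9)²) = √(590.490 + 479.610) = 32.7 nmi
G: √((125.7)² + (-134.7)²) = √(15800.490 + 18144.090) = 184.2 nmi
H: √((70.6)² + (137.3)²) = √(4984.360 + 18851.290) = 154.4 nmi
Threshold 96.5 nmi: F (32.7 nmi), E (92.6 nmi) are within range.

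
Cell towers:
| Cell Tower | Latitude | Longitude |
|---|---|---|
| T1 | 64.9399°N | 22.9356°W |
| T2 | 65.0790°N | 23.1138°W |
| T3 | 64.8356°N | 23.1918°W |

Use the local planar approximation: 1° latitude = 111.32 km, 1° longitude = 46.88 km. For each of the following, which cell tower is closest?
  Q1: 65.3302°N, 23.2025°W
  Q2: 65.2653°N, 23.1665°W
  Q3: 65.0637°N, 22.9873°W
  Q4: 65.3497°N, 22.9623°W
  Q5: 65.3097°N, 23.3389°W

Q1 at 65.3302°N, 23.2025°W:
  T1: √((-0.3903·111.32)² + (0.2669·46.88)²) = √(1887.745736 + 156.556951) = 45.2140 km
  T2: √((-0.2512·111.32)² + (0.0887·46.88)²) = √(781.962030 + 17.291093) = 28.2711 km
  T3: √((-0.4946·111.32)² + (0.0107·46.88)²) = √(3031.479386 + 0.251619) = 55.0612 km
  → nearest: T2 (28.2711 km)
Q2 at 65.2653°N, 23.1665°W:
  T1: √((-0.3254·111.32)² + (0.2309·46.88)²) = √(1312.143981 + 117.171792) = 37.8063 km
  T2: √((-0.1863·111.32)² + (0.0527·46.88)²) = √(430.102637 + 6.103746) = 20.8856 km
  T3: √((-0.4297·111.32)² + (-0.0253·46.88)²) = √(2288.111072 + 1.406748) = 47.8489 km
  → nearest: T2 (20.8856 km)
Q3 at 65.0637°N, 22.9873°W:
  T1: √((-0.1238·111.32)² + (0.0517·46.88)²) = √(189.927427 + 5.874302) = 13.9929 km
  T2: √((0.0153·111.32)² + (-0.1265·46.88)²) = √(2.900877 + 35.168695) = 6.1701 km
  T3: √((-0.2281·111.32)² + (-0.2045·46.88)²) = √(644.758336 + 91.909802) = 27.1416 km
  → nearest: T2 (6.1701 km)
Q4 at 65.3497°N, 22.9623°W:
  T1: √((-0.4098·111.32)² + (0.0267·46.88)²) = √(2081.087322 + 1.566743) = 45.6361 km
  T2: √((-0.2707·111.32)² + (-0.1515·46.88)²) = √(908.077483 + 50.442949) = 30.9600 km
  T3: √((-0.5141·111.32)² + (-0.2295·46.88)²) = √(3275.228490 + 115.755220) = 58.2322 km
  → nearest: T2 (30.9600 km)
Q5 at 65.3097°N, 23.3389°W:
  T1: √((-0.3698·111.32)² + (0.4033·46.88)²) = √(1694.650753 + 357.463456) = 45.3003 km
  T2: √((-0.2307·111.32)² + (0.2251·46.88)²) = √(659.540675 + 111.359224) = 27.7651 km
  T3: √((-0.4741·111.32)² + (0.1471·46.88)²) = √(2785.391885 + 47.555478) = 53.2254 km
  → nearest: T2 (27.7651 km)

Q1→T2; Q2→T2; Q3→T2; Q4→T2; Q5→T2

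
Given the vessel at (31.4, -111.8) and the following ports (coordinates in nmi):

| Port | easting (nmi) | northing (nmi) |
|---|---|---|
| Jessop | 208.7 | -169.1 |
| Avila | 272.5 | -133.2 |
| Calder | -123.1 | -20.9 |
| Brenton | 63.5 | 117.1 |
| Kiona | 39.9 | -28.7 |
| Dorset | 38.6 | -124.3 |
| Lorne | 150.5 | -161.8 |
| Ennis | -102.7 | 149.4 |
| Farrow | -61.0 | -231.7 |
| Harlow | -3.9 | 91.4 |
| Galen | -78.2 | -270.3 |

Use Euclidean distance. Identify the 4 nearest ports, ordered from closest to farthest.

Distances from (31.4, -111.8):
Jessop: 186.3 nmi
Avila: 242.0 nmi
Calder: 179.3 nmi
Brenton: 231.1 nmi
Kiona: 83.5 nmi
Dorset: 14.4 nmi
Lorne: 129.2 nmi
Ennis: 293.6 nmi
Farrow: 151.4 nmi
Harlow: 206.2 nmi
Galen: 192.7 nmi
Sorted: Dorset (14.4 nmi) < Kiona (83.5 nmi) < Lorne (129.2 nmi) < Farrow (151.4 nmi) < Calder (179.3 nmi) < Jessop (186.3 nmi) < …

Dorset, Kiona, Lorne, Farrow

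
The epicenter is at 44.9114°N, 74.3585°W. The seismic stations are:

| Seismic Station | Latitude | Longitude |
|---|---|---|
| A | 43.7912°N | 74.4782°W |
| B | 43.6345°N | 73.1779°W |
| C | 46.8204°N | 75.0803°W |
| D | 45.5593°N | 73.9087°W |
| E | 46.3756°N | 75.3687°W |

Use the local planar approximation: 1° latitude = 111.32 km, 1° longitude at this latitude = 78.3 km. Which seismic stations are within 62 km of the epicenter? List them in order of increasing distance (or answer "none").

Distances from 44.9114°N, 74.3585°W:
A: √((-1.1202·111.32)² + (-0.1197·78.3)²) = √(15550.255602 + 87.843944) = 125.0524 km
B: √((-1.2769·111.32)² + (1.1806·78.3)²) = √(20205.061155 + 8545.334783) = 169.5594 km
C: √((1.9090·111.32)² + (-0.7218·78.3)²) = √(45160.449098 + 3194.164507) = 219.8968 km
D: √((0.6479·111.32)² + (0.4498·78.3)²) = √(5201.904265 + 1240.401910) = 80.2640 km
E: √((1.4642·111.32)² + (-1.0102·78.3)²) = √(26567.286572 + 6256.598014) = 181.1736 km
Threshold 62 km: none within range.

none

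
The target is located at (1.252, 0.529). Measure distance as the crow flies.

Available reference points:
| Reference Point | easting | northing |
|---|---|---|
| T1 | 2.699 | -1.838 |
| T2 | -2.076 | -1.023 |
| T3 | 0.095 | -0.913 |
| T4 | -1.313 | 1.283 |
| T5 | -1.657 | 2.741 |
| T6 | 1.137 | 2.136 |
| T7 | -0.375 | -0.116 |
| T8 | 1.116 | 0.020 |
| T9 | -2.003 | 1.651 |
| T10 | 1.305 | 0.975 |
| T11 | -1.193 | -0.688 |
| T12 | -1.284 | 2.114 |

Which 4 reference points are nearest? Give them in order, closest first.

Distances from (1.252, 0.529):
T1: 2.774
T2: 3.672
T3: 1.849
T4: 2.674
T5: 3.654
T6: 1.611
T7: 1.750
T8: 0.527
T9: 3.443
T10: 0.449
T11: 2.731
T12: 2.991
Sorted: T10 (0.449) < T8 (0.527) < T6 (1.611) < T7 (1.750) < T3 (1.849) < T4 (2.674) < …

T10, T8, T6, T7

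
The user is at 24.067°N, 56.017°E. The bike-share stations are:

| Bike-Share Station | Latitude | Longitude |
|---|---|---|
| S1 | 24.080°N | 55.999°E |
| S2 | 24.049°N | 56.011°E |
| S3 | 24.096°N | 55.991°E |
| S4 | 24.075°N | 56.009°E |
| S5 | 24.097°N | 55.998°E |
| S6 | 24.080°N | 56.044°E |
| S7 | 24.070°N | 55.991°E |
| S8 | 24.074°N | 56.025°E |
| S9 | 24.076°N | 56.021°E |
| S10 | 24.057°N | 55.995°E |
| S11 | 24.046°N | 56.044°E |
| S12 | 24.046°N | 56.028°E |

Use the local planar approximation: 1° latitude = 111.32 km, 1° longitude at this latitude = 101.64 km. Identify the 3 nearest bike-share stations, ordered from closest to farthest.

Distances from 24.067°N, 56.017°E:
S1: 2.333 km
S2: 2.095 km
S3: 4.172 km
S4: 1.206 km
S5: 3.858 km
S6: 3.102 km
S7: 2.664 km
S8: 1.126 km
S9: 1.081 km
S10: 2.498 km
S11: 3.605 km
S12: 2.591 km
Sorted: S9 (1.081 km) < S8 (1.126 km) < S4 (1.206 km) < S2 (2.095 km) < S1 (2.333 km) < …

S9, S8, S4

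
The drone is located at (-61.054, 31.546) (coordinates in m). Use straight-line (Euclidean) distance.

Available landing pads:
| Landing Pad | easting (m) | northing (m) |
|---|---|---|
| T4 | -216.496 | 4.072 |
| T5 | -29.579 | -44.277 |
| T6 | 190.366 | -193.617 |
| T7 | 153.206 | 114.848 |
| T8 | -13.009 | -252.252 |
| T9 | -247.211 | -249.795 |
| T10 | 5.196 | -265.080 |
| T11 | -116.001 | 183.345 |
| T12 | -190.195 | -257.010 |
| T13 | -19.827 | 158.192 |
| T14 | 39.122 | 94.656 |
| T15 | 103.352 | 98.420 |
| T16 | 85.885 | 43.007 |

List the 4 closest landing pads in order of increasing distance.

Distances from (-61.054, 31.546):
T4: √((-155.442)² + (-27.474)²) = √(24162.21536 + 754.82068) = 157.851 m
T5: √((31.475)² + (-75.823)²) = √(990.67563 + 5749.12733) = 82.096 m
T6: √((251.420)² + (-225.163)²) = √(63212.01640 + 50698.37657) = 337.506 m
T7: √((214.260)² + (83.302)²) = √(45907.34760 + 6939.22320) = 229.884 m
T8: √((48.045)² + (-283.798)²) = √(2308.32202 + 80541.30480) = 287.836 m
T9: √((-186.157)² + (-281.341)²) = √(34654.42865 + 79152.75828) = 337.353 m
T10: √((66.250)² + (-296.626)²) = √(4389.06250 + 87986.98388) = 303.934 m
T11: √((-54.947)² + (151.799)²) = √(3019.17281 + 23042.93640) = 161.438 m
T12: √((-129.141)² + (-288.556)²) = √(16677.39788 + 83264.56514) = 316.136 m
T13: √((41.227)² + (126.646)²) = √(1699.66553 + 16039.20932) = 133.187 m
T14: √((100.176)² + (63.110)²) = √(10035.23098 + 3982.87210) = 118.398 m
T15: √((164.406)² + (66.874)²) = √(27029.33284 + 4472.13188) = 177.487 m
T16: √((146.939)² + (11.461)²) = √(21591.06972 + 131.35452) = 147.385 m
Sorted: T5 (82.096 m) < T14 (118.398 m) < T13 (133.187 m) < T16 (147.385 m) < T4 (157.851 m) < T11 (161.438 m) < …

T5, T14, T13, T16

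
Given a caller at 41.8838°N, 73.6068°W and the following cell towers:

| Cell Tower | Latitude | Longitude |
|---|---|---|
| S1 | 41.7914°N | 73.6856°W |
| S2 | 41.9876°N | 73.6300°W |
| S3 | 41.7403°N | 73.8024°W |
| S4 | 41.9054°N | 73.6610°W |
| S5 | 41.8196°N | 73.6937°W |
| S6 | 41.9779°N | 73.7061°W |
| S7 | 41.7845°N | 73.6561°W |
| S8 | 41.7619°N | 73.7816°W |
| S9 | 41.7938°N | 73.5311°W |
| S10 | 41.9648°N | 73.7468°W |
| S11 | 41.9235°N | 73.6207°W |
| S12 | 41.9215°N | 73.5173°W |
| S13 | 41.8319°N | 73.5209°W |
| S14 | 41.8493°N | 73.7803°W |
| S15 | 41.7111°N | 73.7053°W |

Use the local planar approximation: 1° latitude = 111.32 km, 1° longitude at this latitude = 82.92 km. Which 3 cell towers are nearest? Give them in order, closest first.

Distances from 41.8838°N, 73.6068°W:
S1: 12.1859 km
S2: 11.7141 km
S3: 22.7650 km
S4: 5.0971 km
S5: 10.1488 km
S6: 13.3240 km
S7: 11.7858 km
S8: 19.8552 km
S9: 11.8228 km
S10: 14.6993 km
S11: 4.5672 km
S12: 8.5258 km
S13: 9.1714 km
S14: 14.8904 km
S15: 20.8880 km
Sorted: S11 (4.5672 km) < S4 (5.0971 km) < S12 (8.5258 km) < S13 (9.1714 km) < S5 (10.1488 km) < …

S11, S4, S12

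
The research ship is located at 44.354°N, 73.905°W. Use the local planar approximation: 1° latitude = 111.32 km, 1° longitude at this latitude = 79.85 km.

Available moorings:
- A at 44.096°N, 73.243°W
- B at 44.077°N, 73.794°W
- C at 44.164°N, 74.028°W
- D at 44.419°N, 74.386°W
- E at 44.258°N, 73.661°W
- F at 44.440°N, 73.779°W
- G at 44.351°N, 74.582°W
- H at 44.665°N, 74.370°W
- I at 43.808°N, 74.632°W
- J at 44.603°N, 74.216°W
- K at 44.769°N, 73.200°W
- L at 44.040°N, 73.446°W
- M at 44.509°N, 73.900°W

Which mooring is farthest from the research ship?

Distances from 44.354°N, 73.905°W:
A: 60.159 km
B: 32.084 km
C: 23.320 km
D: 39.083 km
E: 22.222 km
F: 13.888 km
G: 54.059 km
H: 50.766 km
I: 84.049 km
J: 37.216 km
K: 72.824 km
L: 50.647 km
M: 17.259 km
Maximum: I at 84.049 km.

I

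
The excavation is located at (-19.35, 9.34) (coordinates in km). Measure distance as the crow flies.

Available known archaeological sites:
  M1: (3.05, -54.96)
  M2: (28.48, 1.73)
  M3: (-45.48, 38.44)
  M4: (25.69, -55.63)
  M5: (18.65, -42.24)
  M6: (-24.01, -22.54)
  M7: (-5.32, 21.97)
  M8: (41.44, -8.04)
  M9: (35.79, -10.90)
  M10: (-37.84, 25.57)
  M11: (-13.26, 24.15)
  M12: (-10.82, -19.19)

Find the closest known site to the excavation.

M11

Distances from (-19.35, 9.34):
M1: √((22.40)² + (-64.30)²) = √(501.7600 + 4134.4900) = 68.09 km
M2: √((47.83)² + (-7.61)²) = √(2287.7089 + 57.9121) = 48.43 km
M3: √((-26.13)² + (29.10)²) = √(682.7769 + 846.8100) = 39.11 km
M4: √((45.04)² + (-64.97)²) = √(2028.6016 + 4221.1009) = 79.06 km
M5: √((38.00)² + (-51.58)²) = √(1444.0000 + 2660.4964) = 64.07 km
M6: √((-4.66)² + (-31.88)²) = √(21.7156 + 1016.3344) = 32.22 km
M7: √((14.03)² + (12.63)²) = √(196.8409 + 159.5169) = 18.88 km
M8: √((60.79)² + (-17.38)²) = √(3695.4241 + 302.0644) = 63.23 km
M9: √((55.14)² + (-20.24)²) = √(3040.4196 + 409.6576) = 58.74 km
M10: √((-18.49)² + (16.23)²) = √(341.8801 + 263.4129) = 24.60 km
M11: √((6.09)² + (14.81)²) = √(37.0881 + 219.3361) = 16.01 km
M12: √((8.53)² + (-28.53)²) = √(72.7609 + 813.9609) = 29.78 km
Minimum: M11 at 16.01 km.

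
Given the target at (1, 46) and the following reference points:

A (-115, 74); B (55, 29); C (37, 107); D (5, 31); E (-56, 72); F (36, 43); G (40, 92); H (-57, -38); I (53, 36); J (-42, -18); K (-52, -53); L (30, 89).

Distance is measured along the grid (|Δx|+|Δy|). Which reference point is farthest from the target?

Distances from (1, 46):
A: 144
B: 71
C: 97
D: 19
E: 83
F: 38
G: 85
H: 142
I: 62
J: 107
K: 152
L: 72
Maximum: K at 152.

K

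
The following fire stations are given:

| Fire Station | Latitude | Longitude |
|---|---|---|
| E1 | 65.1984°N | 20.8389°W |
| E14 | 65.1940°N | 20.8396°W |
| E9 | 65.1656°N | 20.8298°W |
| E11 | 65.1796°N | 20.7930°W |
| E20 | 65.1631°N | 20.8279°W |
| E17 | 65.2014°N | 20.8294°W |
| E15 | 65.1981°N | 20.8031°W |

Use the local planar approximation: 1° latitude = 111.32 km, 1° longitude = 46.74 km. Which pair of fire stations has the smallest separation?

Pairwise distances:
E1–E14: 0.4909 km
E1–E9: 3.6760 km
E1–E11: 2.9971 km
E1–E20: 3.9631 km
E1–E17: 0.5556 km
E1–E15: 1.6736 km
E14–E9: 3.1945 km
E14–E11: 2.7044 km
E14–E20: 3.4830 km
E14–E17: 0.9518 km
E14–E15: 1.7660 km
E9–E11: 2.3211 km
E9–E20: 0.2921 km
E9–E17: 3.9853 km
E9–E15: 3.8271 km
E11–E20: 2.4566 km
E11–E17: 2.9637 km
E11–E15: 2.1128 km
E20–E17: 4.2641 km
E20–E15: 4.0650 km
E17–E15: 1.2830 km
Closest pair: E9–E20 at 0.2921 km.

E9 and E20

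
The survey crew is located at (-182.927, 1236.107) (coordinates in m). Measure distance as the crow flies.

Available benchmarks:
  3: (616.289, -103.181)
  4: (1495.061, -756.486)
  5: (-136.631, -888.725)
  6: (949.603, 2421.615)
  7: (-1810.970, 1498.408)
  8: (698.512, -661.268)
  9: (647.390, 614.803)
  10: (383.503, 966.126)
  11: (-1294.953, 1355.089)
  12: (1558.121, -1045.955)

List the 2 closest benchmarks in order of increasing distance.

10, 9

Distances from (-182.927, 1236.107):
3: √((799.216)² + (-1339.288)²) = √(638746.21466 + 1793692.34694) = 1559.628 m
4: √((1677.988)² + (-1992.593)²) = √(2815643.72814 + 3970426.86365) = 2605.009 m
5: √((46.296)² + (-2124.832)²) = √(2143.31962 + 4514911.02822) = 2125.336 m
6: √((1132.530)² + (1185.508)²) = √(1282624.20090 + 1405429.21806) = 1639.528 m
7: √((-1628.043)² + (262.301)²) = √(2650524.00985 + 68801.81460) = 1649.038 m
8: √((881.439)² + (-1897.375)²) = √(776934.71072 + 3600031.89062) = 2092.120 m
9: √((830.317)² + (-621.304)²) = √(689426.32049 + 386018.66042) = 1037.037 m
10: √((566.430)² + (-269.981)²) = √(320842.94490 + 72889.74036) = 627.481 m
11: √((-1112.026)² + (118.982)²) = √(1236601.82468 + 14156.71632) = 1118.373 m
12: √((1741.048)² + (-2282.062)²) = √(3031248.13830 + 5207806.97184) = 2870.375 m
Sorted: 10 (627.481 m) < 9 (1037.037 m) < 11 (1118.373 m) < 3 (1559.628 m) < …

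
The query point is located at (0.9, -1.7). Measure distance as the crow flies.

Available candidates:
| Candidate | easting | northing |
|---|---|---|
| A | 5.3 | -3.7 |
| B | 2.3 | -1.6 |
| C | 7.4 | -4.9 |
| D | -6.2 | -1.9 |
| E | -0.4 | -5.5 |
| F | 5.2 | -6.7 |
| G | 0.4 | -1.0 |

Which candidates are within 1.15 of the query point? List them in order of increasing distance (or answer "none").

G

Distances from (0.9, -1.7):
A: √((4.4)² + (-2.0)²) = √(19.360 + 4.000) = 4.8
B: √((1.4)² + (0.1)²) = √(1.960 + 0.010) = 1.4
C: √((6.5)² + (-3.2)²) = √(42.250 + 10.240) = 7.2
D: √((-7.1)² + (-0.2)²) = √(50.410 + 0.040) = 7.1
E: √((-1.3)² + (-3.8)²) = √(1.690 + 14.440) = 4.0
F: √((4.3)² + (-5.0)²) = √(18.490 + 25.000) = 6.6
G: √((-0.5)² + (0.7)²) = √(0.250 + 0.490) = 0.9
Threshold 1.15: G (0.9) is within range.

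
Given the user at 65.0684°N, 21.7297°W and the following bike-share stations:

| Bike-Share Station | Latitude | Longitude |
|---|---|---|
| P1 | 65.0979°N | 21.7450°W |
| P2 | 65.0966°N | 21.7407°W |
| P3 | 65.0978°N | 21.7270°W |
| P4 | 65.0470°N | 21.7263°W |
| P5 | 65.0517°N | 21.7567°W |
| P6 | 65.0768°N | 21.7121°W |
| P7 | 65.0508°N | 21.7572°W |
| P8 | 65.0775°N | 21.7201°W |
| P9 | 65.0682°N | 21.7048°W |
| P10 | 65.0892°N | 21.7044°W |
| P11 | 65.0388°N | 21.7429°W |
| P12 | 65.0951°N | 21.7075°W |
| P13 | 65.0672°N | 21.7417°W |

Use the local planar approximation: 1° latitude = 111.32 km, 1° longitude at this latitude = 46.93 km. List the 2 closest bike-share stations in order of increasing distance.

P13, P8

Distances from 65.0684°N, 21.7297°W:
P1: √((0.0295·111.32)² + (-0.0153·46.93)²) = √(10.784262 + 0.515566) = 3.3615 km
P2: √((0.0282·111.32)² + (-0.0110·46.93)²) = √(9.854727 + 0.266493) = 3.1814 km
P3: √((0.0294·111.32)² + (0.0027·46.93)²) = √(10.711272 + 0.016056) = 3.2753 km
P4: √((-0.0214·111.32)² + (0.0034·46.93)²) = √(5.675106 + 0.025460) = 2.3876 km
P5: √((-0.0167·111.32)² + (-0.0270·46.93)²) = √(3.456045 + 1.605568) = 2.2498 km
P6: √((0.0084·111.32)² + (0.0176·46.93)²) = √(0.874390 + 0.682223) = 1.2476 km
P7: √((-0.0176·111.32)² + (-0.0275·46.93)²) = √(3.838590 + 1.665584) = 2.3461 km
P8: √((0.0091·111.32)² + (0.0096·46.93)²) = √(1.026193 + 0.202975) = 1.1087 km
P9: √((-0.0002·111.32)² + (0.0249·46.93)²) = √(0.000496 + 1.365525) = 1.1688 km
P10: √((0.0208·111.32)² + (0.0253·46.93)²) = √(5.361336 + 1.409750) = 2.6021 km
P11: √((-0.0296·111.32)² + (-0.0132·46.93)²) = √(10.857499 + 0.383751) = 3.3528 km
P12: √((0.0267·111.32)² + (0.0222·46.93)²) = √(8.834234 + 1.085443) = 3.1496 km
P13: √((-0.0012·111.32)² + (-0.0120·46.93)²) = √(0.017845 + 0.317149) = 0.5788 km
Sorted: P13 (0.5788 km) < P8 (1.1087 km) < P9 (1.1688 km) < P6 (1.2476 km) < …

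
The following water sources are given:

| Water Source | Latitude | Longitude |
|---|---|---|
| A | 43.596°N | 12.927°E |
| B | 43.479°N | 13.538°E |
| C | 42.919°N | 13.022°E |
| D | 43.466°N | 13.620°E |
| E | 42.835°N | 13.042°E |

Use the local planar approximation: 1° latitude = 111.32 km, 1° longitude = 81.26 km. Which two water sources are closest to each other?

Pairwise distances:
A–B: 51.330 km
A–C: 75.758 km
A–D: 58.143 km
A–E: 85.228 km
B–C: 75.129 km
B–D: 6.819 km
B–E: 82.243 km
C–D: 77.905 km
C–E: 9.491 km
D–E: 84.499 km
Closest pair: B–D at 6.819 km.

B and D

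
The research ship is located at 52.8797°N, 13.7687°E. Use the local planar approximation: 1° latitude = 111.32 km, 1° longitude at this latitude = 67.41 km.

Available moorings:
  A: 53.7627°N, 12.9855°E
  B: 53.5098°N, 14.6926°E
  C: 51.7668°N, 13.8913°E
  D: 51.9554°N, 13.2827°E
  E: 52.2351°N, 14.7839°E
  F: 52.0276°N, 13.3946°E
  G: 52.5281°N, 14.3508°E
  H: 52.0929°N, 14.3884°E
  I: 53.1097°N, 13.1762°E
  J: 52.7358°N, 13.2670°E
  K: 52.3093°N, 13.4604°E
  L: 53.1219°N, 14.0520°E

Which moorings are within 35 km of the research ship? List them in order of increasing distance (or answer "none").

Distances from 52.8797°N, 13.7687°E:
A: 111.5768 km
B: 93.8020 km
C: 124.1634 km
D: 107.9828 km
E: 99.1582 km
F: 98.1507 km
G: 55.4227 km
H: 97.0385 km
I: 47.4424 km
J: 37.4215 km
K: 66.8115 km
L: 33.0400 km
Threshold 35 km: L (33.0400 km) is within range.

L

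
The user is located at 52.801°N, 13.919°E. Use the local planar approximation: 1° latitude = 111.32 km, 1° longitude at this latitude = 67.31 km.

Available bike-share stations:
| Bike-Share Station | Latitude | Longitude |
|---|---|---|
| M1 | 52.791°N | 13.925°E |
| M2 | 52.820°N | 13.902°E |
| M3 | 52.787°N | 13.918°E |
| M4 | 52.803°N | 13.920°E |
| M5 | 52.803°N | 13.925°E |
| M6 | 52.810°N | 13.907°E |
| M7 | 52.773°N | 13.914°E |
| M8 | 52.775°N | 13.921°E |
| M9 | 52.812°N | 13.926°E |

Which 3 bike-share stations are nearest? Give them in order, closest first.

M4, M5, M1

Distances from 52.801°N, 13.919°E:
M1: 1.184 km
M2: 2.405 km
M3: 1.560 km
M4: 0.233 km
M5: 0.461 km
M6: 1.287 km
M7: 3.135 km
M8: 2.897 km
M9: 1.312 km
Sorted: M4 (0.233 km) < M5 (0.461 km) < M1 (1.184 km) < M6 (1.287 km) < M9 (1.312 km) < …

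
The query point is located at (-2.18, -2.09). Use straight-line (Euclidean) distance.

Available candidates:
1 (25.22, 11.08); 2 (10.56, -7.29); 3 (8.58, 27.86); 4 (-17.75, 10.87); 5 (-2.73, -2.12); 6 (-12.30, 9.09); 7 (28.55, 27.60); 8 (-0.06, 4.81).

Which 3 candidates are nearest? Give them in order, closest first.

5, 8, 2

Distances from (-2.18, -2.09):
1: 30.40
2: 13.76
3: 31.82
4: 20.26
5: 0.55
6: 15.08
7: 42.73
8: 7.22
Sorted: 5 (0.55) < 8 (7.22) < 2 (13.76) < 6 (15.08) < 4 (20.26) < …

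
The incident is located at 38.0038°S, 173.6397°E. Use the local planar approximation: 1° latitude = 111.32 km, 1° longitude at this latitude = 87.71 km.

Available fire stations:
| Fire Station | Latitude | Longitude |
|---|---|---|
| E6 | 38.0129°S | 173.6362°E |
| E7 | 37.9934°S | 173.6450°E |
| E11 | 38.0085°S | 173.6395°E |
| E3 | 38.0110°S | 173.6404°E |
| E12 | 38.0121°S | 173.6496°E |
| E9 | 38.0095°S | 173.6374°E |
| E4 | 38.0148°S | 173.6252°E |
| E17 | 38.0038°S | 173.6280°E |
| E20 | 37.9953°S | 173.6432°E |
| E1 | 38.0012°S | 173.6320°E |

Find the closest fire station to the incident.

Distances from 38.0038°S, 173.6397°E:
E6: √((-0.0091·111.32)² + (-0.0035·87.71)²) = √(1.026193 + 0.094240) = 1.0585 km
E7: √((0.0104·111.32)² + (0.0053·87.71)²) = √(1.340334 + 0.216098) = 1.2476 km
E11: √((-0.0047·111.32)² + (-0.0002·87.71)²) = √(0.273742 + 0.000308) = 0.5235 km
E3: √((-0.0072·111.32)² + (0.0007·87.71)²) = √(0.642409 + 0.003770) = 0.8039 km
E12: √((-0.0083·111.32)² + (0.0099·87.71)²) = √(0.853695 + 0.753995) = 1.2679 km
E9: √((-0.0057·111.32)² + (-0.0023·87.71)²) = √(0.402621 + 0.040696) = 0.6658 km
E4: √((-0.0110·111.32)² + (-0.0145·87.71)²) = √(1.499449 + 1.617463) = 1.7655 km
E17: √((0.0000·111.32)² + (-0.0117·87.71)²) = √(0.000000 + 1.053101) = 1.0262 km
E20: √((0.0085·111.32)² + (0.0035·87.71)²) = √(0.895332 + 0.094240) = 0.9948 km
E1: √((0.0026·111.32)² + (-0.0077·87.71)²) = √(0.083771 + 0.456121) = 0.7348 km
Minimum: E11 at 0.5235 km.

E11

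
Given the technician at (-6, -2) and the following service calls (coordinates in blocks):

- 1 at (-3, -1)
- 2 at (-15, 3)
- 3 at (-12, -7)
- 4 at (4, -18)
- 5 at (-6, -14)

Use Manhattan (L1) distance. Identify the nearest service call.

Distances from (-6, -2):
1: |3| + |1| = 3 + 1 = 4 blocks
2: |-9| + |5| = 9 + 5 = 14 blocks
3: |-6| + |-5| = 6 + 5 = 11 blocks
4: |10| + |-16| = 10 + 16 = 26 blocks
5: |0| + |-12| = 0 + 12 = 12 blocks
Minimum: 1 at 4 blocks.

1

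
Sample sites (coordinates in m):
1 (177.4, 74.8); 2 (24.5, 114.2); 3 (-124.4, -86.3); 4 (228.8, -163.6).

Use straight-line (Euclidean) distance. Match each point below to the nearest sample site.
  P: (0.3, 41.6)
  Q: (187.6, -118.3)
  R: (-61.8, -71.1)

P→2; Q→4; R→3

P at (0.3, 41.6):
  1: √((177.1)² + (33.2)²) = √(31364.410 + 1102.240) = 180.2 m
  2: √((24.2)² + (72.6)²) = √(585.640 + 5270.760) = 76.5 m
  3: √((-124.7)² + (-127.9)²) = √(15550.090 + 16358.410) = 178.6 m
  4: √((228.5)² + (-205.2)²) = √(52212.250 + 42107.040) = 307.1 m
  → nearest: 2 (76.5 m)
Q at (187.6, -118.3):
  1: √((-10.2)² + (193.1)²) = √(104.040 + 37287.610) = 193.4 m
  2: √((-163.1)² + (232.5)²) = √(26601.610 + 54056.250) = 284.0 m
  3: √((-312.0)² + (32.0)²) = √(97344.000 + 1024.000) = 313.6 m
  4: √((41.2)² + (-45.3)²) = √(1697.440 + 2052.090) = 61.2 m
  → nearest: 4 (61.2 m)
R at (-61.8, -71.1):
  1: √((239.2)² + (145.9)²) = √(57216.640 + 21286.810) = 280.2 m
  2: √((86.3)² + (185.3)²) = √(7447.690 + 34336.090) = 204.4 m
  3: √((-62.6)² + (-15.2)²) = √(3918.760 + 231.040) = 64.4 m
  4: √((290.6)² + (-92.5)²) = √(84448.360 + 8556.250) = 305.0 m
  → nearest: 3 (64.4 m)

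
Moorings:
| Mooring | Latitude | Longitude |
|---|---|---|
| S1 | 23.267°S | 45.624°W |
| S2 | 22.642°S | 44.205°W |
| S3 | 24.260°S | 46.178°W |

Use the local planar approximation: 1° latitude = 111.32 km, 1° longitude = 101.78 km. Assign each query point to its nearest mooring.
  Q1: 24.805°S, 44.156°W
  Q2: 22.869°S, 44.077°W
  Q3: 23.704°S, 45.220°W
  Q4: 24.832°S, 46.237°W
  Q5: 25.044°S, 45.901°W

Q1 at 24.805°S, 44.156°W:
  S1: √((1.538·111.32)² + (-1.468·101.78)²) = √(29312.91889 + 22324.25652) = 227.238 km
  S2: √((2.163·111.32)² + (-0.049·101.78)²) = √(57977.49328 + 24.87236) = 240.837 km
  S3: √((0.545·111.32)² + (-2.022·101.78)²) = √(3680.77610 + 42353.29426) = 214.556 km
  → nearest: S3 (214.556 km)
Q2 at 22.869°S, 44.077°W:
  S1: √((-0.398·111.32)² + (-1.547·101.78)²) = √(1962.96492 + 24791.65505) = 163.568 km
  S2: √((0.227·111.32)² + (-0.128·101.78)²) = √(638.55471 + 169.72462) = 28.430 km
  S3: √((-1.391·111.32)² + (-2.101·101.78)²) = √(23977.32088 + 45727.45151) = 264.017 km
  → nearest: S2 (28.430 km)
Q3 at 23.704°S, 45.220°W:
  S1: √((0.437·111.32)² + (-0.404·101.78)²) = √(2366.51504 + 1690.78203) = 63.697 km
  S2: √((1.062·111.32)² + (1.015·101.78)²) = √(13976.40345 + 10672.27426) = 156.999 km
  S3: √((-0.556·111.32)² + (-0.958·101.78)²) = √(3830.85733 + 9507.27183) = 115.491 km
  → nearest: S1 (63.697 km)
Q4 at 24.832°S, 46.237°W:
  S1: √((1.565·111.32)² + (0.613·101.78)²) = √(30351.14497 + 3892.65435) = 185.051 km
  S2: √((2.190·111.32)² + (2.032·101.78)²) = √(59433.95416 + 42773.25494) = 319.699 km
  S3: √((0.572·111.32)² + (0.059·101.78)²) = √(4054.51072 + 36.06027) = 63.958 km
  → nearest: S3 (63.958 km)
Q5 at 25.044°S, 45.901°W:
  S1: √((1.777·111.32)² + (0.277·101.78)²) = √(39131.02743 + 794.84863) = 199.815 km
  S2: √((2.402·111.32)² + (1.696·101.78)²) = √(71497.75436 + 29797.27773) = 318.269 km
  S3: √((0.784·111.32)² + (-0.277·101.78)²) = √(7616.90468 + 794.84863) = 91.716 km
  → nearest: S3 (91.716 km)

Q1→S3; Q2→S2; Q3→S1; Q4→S3; Q5→S3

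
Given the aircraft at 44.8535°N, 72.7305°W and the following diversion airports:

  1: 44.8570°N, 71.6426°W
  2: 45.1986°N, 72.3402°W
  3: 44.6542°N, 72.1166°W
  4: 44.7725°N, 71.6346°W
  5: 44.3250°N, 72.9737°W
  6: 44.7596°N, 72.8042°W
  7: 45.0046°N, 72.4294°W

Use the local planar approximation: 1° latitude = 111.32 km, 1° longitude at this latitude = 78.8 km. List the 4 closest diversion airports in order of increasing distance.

6, 7, 2, 3

Distances from 44.8535°N, 72.7305°W:
1: √((0.0035·111.32)² + (1.0879·78.8)²) = √(0.151804 + 7349.036231) = 85.7274 km
2: √((0.3451·111.32)² + (0.3903·78.8)²) = √(1475.829931 + 945.909392) = 49.2112 km
3: √((-0.1993·111.32)² + (0.6139·78.8)²) = √(492.221968 + 2340.171585) = 53.2202 km
4: √((-0.0810·111.32)² + (1.0959·78.8)²) = √(81.304846 + 7457.517632) = 86.8264 km
5: √((-0.5285·111.32)² + (-0.2432·78.8)²) = √(3461.277176 + 367.265029) = 61.8752 km
6: √((-0.0939·111.32)² + (-0.0737·78.8)²) = √(109.264122 + 33.727753) = 11.9579 km
7: √((0.1511·111.32)² + (0.3011·78.8)²) = √(282.927605 + 562.955344) = 29.0841 km
Sorted: 6 (11.9579 km) < 7 (29.0841 km) < 2 (49.2112 km) < 3 (53.2202 km) < 5 (61.8752 km) < 1 (85.7274 km) < …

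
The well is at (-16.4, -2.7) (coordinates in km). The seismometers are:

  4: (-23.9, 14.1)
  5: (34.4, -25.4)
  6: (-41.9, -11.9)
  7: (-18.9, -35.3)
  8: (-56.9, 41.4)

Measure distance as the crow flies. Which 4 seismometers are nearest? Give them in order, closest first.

Distances from (-16.4, -2.7):
4: √((-7.5)² + (16.8)²) = √(56.250 + 282.240) = 18.4 km
5: √((50.8)² + (-22.7)²) = √(2580.640 + 515.290) = 55.6 km
6: √((-25.5)² + (-9.2)²) = √(650.250 + 84.640) = 27.1 km
7: √((-2.5)² + (-32.6)²) = √(6.250 + 1062.760) = 32.7 km
8: √((-40.5)² + (44.1)²) = √(1640.250 + 1944.810) = 59.9 km
Sorted: 4 (18.4 km) < 6 (27.1 km) < 7 (32.7 km) < 5 (55.6 km) < 8 (59.9 km)

4, 6, 7, 5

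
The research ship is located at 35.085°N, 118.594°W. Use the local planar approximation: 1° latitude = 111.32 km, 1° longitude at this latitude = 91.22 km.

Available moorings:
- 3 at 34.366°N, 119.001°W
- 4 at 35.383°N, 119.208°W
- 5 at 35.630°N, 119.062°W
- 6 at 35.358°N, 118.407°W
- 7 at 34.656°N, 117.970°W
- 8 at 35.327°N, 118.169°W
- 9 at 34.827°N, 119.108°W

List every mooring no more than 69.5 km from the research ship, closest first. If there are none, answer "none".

Distances from 35.085°N, 118.594°W:
3: √((-0.719·111.32)² + (-0.407·91.22)²) = √(6406.25433 + 1378.37997) = 88.231 km
4: √((0.298·111.32)² + (-0.614·91.22)²) = √(1100.47181 + 3137.01704) = 65.096 km
5: √((0.545·111.32)² + (-0.468·91.22)²) = √(3680.77610 + 1822.51807) = 74.184 km
6: √((0.273·111.32)² + (0.187·91.22)²) = √(923.57398 + 290.98014) = 34.850 km
7: √((-0.429·111.32)² + (0.624·91.22)²) = √(2280.66228 + 3240.03212) = 74.301 km
8: √((0.242·111.32)² + (0.425·91.22)²) = √(725.73343 + 1502.99659) = 47.209 km
9: √((-0.258·111.32)² + (-0.514·91.22)²) = √(824.87057 + 2198.39827) = 54.984 km
Threshold 69.5 km: 6 (34.850 km), 8 (47.209 km), 9 (54.984 km), 4 (65.096 km) are within range.

6, 8, 9, 4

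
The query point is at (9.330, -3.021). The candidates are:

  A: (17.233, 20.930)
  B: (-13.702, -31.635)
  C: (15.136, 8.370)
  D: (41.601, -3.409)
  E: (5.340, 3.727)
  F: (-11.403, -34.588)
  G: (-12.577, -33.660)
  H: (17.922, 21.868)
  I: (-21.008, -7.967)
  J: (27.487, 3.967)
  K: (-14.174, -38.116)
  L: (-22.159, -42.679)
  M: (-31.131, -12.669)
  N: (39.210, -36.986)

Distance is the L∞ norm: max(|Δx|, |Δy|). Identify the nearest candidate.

Distances from (9.330, -3.021):
A: 23.951
B: 28.614
C: 11.391
D: 32.271
E: 6.748
F: 31.567
G: 30.639
H: 24.889
I: 30.338
J: 18.157
K: 35.095
L: 39.658
M: 40.461
N: 33.965
Minimum: E at 6.748.

E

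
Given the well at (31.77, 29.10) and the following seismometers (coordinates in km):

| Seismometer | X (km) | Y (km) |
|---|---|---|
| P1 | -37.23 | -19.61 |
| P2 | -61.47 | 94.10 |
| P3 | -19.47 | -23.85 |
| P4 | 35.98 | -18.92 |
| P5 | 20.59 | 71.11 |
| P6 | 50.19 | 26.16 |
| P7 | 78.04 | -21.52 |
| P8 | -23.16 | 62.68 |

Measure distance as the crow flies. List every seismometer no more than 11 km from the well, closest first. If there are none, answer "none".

Distances from (31.77, 29.10):
P1: √((-69.00)² + (-48.71)²) = √(4761.0000 + 2372.6641) = 84.46 km
P2: √((-93.24)² + (65.00)²) = √(8693.6976 + 4225.0000) = 113.66 km
P3: √((-51.24)² + (-52.95)²) = √(2625.5376 + 2803.7025) = 73.68 km
P4: √((4.21)² + (-48.02)²) = √(17.7241 + 2305.9204) = 48.20 km
P5: √((-11.18)² + (42.01)²) = √(124.9924 + 1764.8401) = 43.47 km
P6: √((18.42)² + (-2.94)²) = √(339.2964 + 8.6436) = 18.65 km
P7: √((46.27)² + (-50.62)²) = √(2140.9129 + 2562.3844) = 68.58 km
P8: √((-54.93)² + (33.58)²) = √(3017.3049 + 1127.6164) = 64.38 km
Threshold 11 km: none within range.

none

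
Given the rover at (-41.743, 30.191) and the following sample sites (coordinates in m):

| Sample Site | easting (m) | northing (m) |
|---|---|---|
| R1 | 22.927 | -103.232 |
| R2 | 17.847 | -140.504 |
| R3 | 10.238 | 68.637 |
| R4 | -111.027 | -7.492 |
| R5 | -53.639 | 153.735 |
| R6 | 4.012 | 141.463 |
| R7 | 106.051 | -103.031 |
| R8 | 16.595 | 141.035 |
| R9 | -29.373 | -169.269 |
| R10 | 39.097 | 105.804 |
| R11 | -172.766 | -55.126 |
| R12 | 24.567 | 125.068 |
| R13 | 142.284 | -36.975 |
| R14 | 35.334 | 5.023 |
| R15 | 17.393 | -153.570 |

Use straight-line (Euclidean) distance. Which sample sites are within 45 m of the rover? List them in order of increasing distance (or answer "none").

none

Distances from (-41.743, 30.191):
R1: √((64.670)² + (-133.423)²) = √(4182.20890 + 17801.69693) = 148.270 m
R2: √((59.590)² + (-170.695)²) = √(3550.96810 + 29136.78302) = 180.798 m
R3: √((51.981)² + (38.446)²) = √(2702.02436 + 1478.09492) = 64.654 m
R4: √((-69.284)² + (-37.683)²) = √(4800.27266 + 1420.00849) = 78.869 m
R5: √((-11.896)² + (123.544)²) = √(141.51482 + 15263.11994) = 124.115 m
R6: √((45.755)² + (111.272)²) = √(2093.52003 + 12381.45798) = 120.312 m
R7: √((147.794)² + (-133.222)²) = √(21843.06644 + 17748.10128) = 198.975 m
R8: √((58.338)² + (110.844)²) = √(3403.32224 + 12286.39234) = 125.259 m
R9: √((12.370)² + (-199.460)²) = √(153.01690 + 39784.29160) = 199.843 m
R10: √((80.840)² + (75.613)²) = √(6535.10560 + 5717.32577) = 110.691 m
R11: √((-131.023)² + (-85.317)²) = √(17167.02653 + 7278.99049) = 156.352 m
R12: √((66.310)² + (94.877)²) = √(4397.01610 + 9001.64513) = 115.753 m
R13: √((184.027)² + (-67.166)²) = √(33865.93673 + 4511.27156) = 195.901 m
R14: √((77.077)² + (-25.168)²) = √(5940.86393 + 633.42822) = 81.082 m
R15: √((59.136)² + (-183.761)²) = √(3497.06650 + 33768.10512) = 193.042 m
Threshold 45 m: none within range.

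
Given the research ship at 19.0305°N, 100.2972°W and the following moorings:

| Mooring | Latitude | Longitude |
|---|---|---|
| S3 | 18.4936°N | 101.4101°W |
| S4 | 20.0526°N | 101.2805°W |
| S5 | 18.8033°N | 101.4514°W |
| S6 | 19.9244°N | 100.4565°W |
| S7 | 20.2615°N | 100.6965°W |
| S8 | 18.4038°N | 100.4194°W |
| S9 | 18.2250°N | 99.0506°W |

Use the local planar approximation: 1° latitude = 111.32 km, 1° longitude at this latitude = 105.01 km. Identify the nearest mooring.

S8

Distances from 19.0305°N, 100.2972°W:
S3: √((-0.5369·111.32)² + (-1.1129·105.01)²) = √(3572.178920 + 13657.575242) = 131.2622 km
S4: √((1.0221·111.32)² + (-0.9833·105.01)²) = √(12945.927540 + 10661.870305) = 153.6483 km
S5: √((-0.2272·111.32)² + (-1.1542·105.01)²) = √(639.680408 + 14690.056187) = 123.8133 km
S6: √((0.8939·111.32)² + (-0.1593·105.01)²) = √(9902.030732 + 279.829095) = 100.9052 km
S7: √((1.2310·111.32)² + (-0.3993·105.01)²) = √(18778.569299 + 1758.166243) = 143.3064 km
S8: √((-0.6267·111.32)² + (-0.1222·105.01)²) = √(4867.049741 + 164.665921) = 70.9346 km
S9: √((-0.8055·111.32)² + (1.2466·105.01)²) = √(8040.396851 + 17136.241029) = 158.6715 km
Minimum: S8 at 70.9346 km.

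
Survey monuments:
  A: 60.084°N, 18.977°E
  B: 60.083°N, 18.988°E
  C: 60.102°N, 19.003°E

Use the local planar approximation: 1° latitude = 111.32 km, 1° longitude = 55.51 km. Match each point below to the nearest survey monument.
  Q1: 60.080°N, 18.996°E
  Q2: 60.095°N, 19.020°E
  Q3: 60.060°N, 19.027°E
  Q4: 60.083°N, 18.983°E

Q1 at 60.080°N, 18.996°E:
  A: 1.145 km
  B: 0.556 km
  C: 2.480 km
  → nearest: B (0.556 km)
Q2 at 60.095°N, 19.020°E:
  A: 2.683 km
  B: 2.223 km
  C: 1.224 km
  → nearest: C (1.224 km)
Q3 at 60.060°N, 19.027°E:
  A: 3.852 km
  B: 3.353 km
  C: 4.862 km
  → nearest: B (3.353 km)
Q4 at 60.083°N, 18.983°E:
  A: 0.351 km
  B: 0.278 km
  C: 2.389 km
  → nearest: B (0.278 km)

Q1→B; Q2→C; Q3→B; Q4→B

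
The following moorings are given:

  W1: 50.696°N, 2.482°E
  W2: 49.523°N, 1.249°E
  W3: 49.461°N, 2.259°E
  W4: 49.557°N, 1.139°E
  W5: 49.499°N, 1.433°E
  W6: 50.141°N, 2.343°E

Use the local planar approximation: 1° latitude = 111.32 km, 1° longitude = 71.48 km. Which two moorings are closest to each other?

Pairwise distances:
W1–W2: √((-1.173·111.32)² + (-1.233·71.48)²) = √(17050.70810 + 7767.75002) = 157.539 km
W1–W3: √((-1.235·111.32)² + (-0.223·71.48)²) = √(18900.80539 + 254.08488) = 138.401 km
W1–W4: √((-1.139·111.32)² + (-1.343·71.48)²) = √(16076.58657 + 9215.54689) = 159.035 km
W1–W5: √((-1.197·111.32)² + (-1.049·71.48)²) = √(17755.57316 + 5622.37831) = 152.899 km
W1–W6: √((-0.555·111.32)² + (-0.139·71.48)²) = √(3817.08966 + 98.71853) = 62.576 km
W2–W3: √((-0.062·111.32)² + (1.010·71.48)²) = √(47.63540 + 5212.08915) = 72.524 km
W2–W4: √((0.034·111.32)² + (-0.110·71.48)²) = √(14.32532 + 61.82362) = 8.726 km
W2–W5: √((-0.024·111.32)² + (0.184·71.48)²) = √(7.13787 + 172.98352) = 13.421 km
W2–W6: √((0.618·111.32)² + (1.094·71.48)²) = √(4732.85659 + 6115.10237) = 104.154 km
W3–W4: √((0.096·111.32)² + (-1.120·71.48)²) = √(114.20598 + 6409.21932) = 80.768 km
W3–W5: √((0.038·111.32)² + (-0.826·71.48)²) = √(17.89425 + 3486.01444) = 59.194 km
W3–W6: √((0.680·111.32)² + (0.084·71.48)²) = √(5730.12665 + 36.05186) = 75.935 km
W4–W5: √((-0.058·111.32)² + (0.294·71.48)²) = √(41.68717 + 441.63527) = 21.985 km
W4–W6: √((0.584·111.32)² + (1.204·71.48)²) = √(4226.41452 + 7406.65407) = 107.857 km
W5–W6: √((0.642·111.32)² + (0.910·71.48)²) = √(5107.59498 + 4231.08619) = 96.637 km
Closest pair: W2–W4 at 8.726 km.

W2 and W4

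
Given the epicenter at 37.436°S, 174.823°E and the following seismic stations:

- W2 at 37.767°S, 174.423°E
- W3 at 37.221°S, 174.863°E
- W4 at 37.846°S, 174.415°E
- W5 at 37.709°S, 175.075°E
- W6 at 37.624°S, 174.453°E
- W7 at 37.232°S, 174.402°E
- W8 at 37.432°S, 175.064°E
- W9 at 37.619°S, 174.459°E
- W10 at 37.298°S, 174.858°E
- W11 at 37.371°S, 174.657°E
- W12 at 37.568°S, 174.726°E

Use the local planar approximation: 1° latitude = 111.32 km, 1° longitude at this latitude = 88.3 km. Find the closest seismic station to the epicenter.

W10

Distances from 37.436°S, 174.823°E:
W2: 51.041 km
W3: 24.193 km
W4: 58.147 km
W5: 37.666 km
W6: 38.799 km
W7: 43.562 km
W8: 21.285 km
W9: 38.053 km
W10: 15.670 km
W11: 16.346 km
W12: 17.008 km
Minimum: W10 at 15.670 km.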